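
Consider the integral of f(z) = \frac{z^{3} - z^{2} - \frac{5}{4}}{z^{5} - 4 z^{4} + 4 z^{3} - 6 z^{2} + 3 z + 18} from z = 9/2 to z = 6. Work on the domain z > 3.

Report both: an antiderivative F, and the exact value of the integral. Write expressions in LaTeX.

Antiderivative: F(z) = \frac{469 \log{\left(z - 3 \right)} - 176 \log{\left(z - 2 \right)} - 91 \log{\left(z + 1 \right)} - 101 \log{\left(z^{2} + 3 \right)} + 66 \sqrt{3} \operatorname{atan}{\left(\frac{\sqrt{3} z}{3} \right)}}{1344}; value = - \frac{101 \log{\left(39 \right)}}{1344} - \frac{11 \log{\left(4 \right)}}{84} - \frac{67 \log{\left(\frac{3}{2} \right)}}{192} - \frac{13 \log{\left(7 \right)}}{192} - \frac{11 \sqrt{3} \operatorname{atan}{\left(\frac{3 \sqrt{3}}{2} \right)}}{224} + \frac{11 \sqrt{3} \operatorname{atan}{\left(2 \sqrt{3} \right)}}{224} + \frac{13 \log{\left(\frac{11}{2} \right)}}{192} + \frac{11 \log{\left(\frac{5}{2} \right)}}{84} + \frac{101 \log{\left(\frac{93}{4} \right)}}{1344} + \frac{67 \log{\left(3 \right)}}{192}

Factor the denominator (4 \left(z - 3\right) \left(z - 2\right) \left(z + 1\right) \left(z^{2} + 3\right)) and decompose: f = - \frac{101 z - 99}{672 \left(z^{2} + 3\right)} - \frac{13}{192 \left(z + 1\right)} - \frac{11}{84 \left(z - 2\right)} + \frac{67}{192 \left(z - 3\right)}; each piece integrates to a log, atan, or power term.
F(z) = \frac{469 \log{\left(z - 3 \right)} - 176 \log{\left(z - 2 \right)} - 91 \log{\left(z + 1 \right)} - 101 \log{\left(z^{2} + 3 \right)} + 66 \sqrt{3} \operatorname{atan}{\left(\frac{\sqrt{3} z}{3} \right)}}{1344} is an antiderivative of f.
Check: d/dz[\frac{469 \log{\left(z - 3 \right)} - 176 \log{\left(z - 2 \right)} - 91 \log{\left(z + 1 \right)} - 101 \log{\left(z^{2} + 3 \right)} + 66 \sqrt{3} \operatorname{atan}{\left(\frac{\sqrt{3} z}{3} \right)}}{1344}] = \frac{4 z^{3} - 4 z^{2} - 5}{4 z^{5} - 16 z^{4} + 16 z^{3} - 24 z^{2} + 12 z + 72}, which equals f(z).
F(6) = - \frac{101 \log{\left(39 \right)}}{1344} - \frac{11 \log{\left(4 \right)}}{84} - \frac{13 \log{\left(7 \right)}}{192} + \frac{11 \sqrt{3} \operatorname{atan}{\left(2 \sqrt{3} \right)}}{224} + \frac{67 \log{\left(3 \right)}}{192}; F(9/2) = - \frac{101 \log{\left(\frac{93}{4} \right)}}{1344} - \frac{11 \log{\left(\frac{5}{2} \right)}}{84} - \frac{13 \log{\left(\frac{11}{2} \right)}}{192} + \frac{11 \sqrt{3} \operatorname{atan}{\left(\frac{3 \sqrt{3}}{2} \right)}}{224} + \frac{67 \log{\left(\frac{3}{2} \right)}}{192}.
Integral = F(6) - F(9/2) = - \frac{101 \log{\left(39 \right)}}{1344} - \frac{11 \log{\left(4 \right)}}{84} - \frac{67 \log{\left(\frac{3}{2} \right)}}{192} - \frac{13 \log{\left(7 \right)}}{192} - \frac{11 \sqrt{3} \operatorname{atan}{\left(\frac{3 \sqrt{3}}{2} \right)}}{224} + \frac{11 \sqrt{3} \operatorname{atan}{\left(2 \sqrt{3} \right)}}{224} + \frac{13 \log{\left(\frac{11}{2} \right)}}{192} + \frac{11 \log{\left(\frac{5}{2} \right)}}{84} + \frac{101 \log{\left(\frac{93}{4} \right)}}{1344} + \frac{67 \log{\left(3 \right)}}{192}.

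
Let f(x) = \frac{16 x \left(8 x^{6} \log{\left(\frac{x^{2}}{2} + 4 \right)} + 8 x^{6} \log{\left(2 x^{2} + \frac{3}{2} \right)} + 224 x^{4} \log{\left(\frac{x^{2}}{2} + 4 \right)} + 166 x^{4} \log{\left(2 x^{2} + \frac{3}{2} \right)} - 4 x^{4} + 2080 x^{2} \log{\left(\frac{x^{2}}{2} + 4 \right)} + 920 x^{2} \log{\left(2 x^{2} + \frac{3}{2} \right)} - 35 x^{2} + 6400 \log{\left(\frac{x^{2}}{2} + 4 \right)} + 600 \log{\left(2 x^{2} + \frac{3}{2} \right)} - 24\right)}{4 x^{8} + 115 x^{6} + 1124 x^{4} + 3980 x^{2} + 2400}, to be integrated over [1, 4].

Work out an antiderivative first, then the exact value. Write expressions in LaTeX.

An antiderivative F(x) passes only if d/dx[F] lands on f(x) exactly.
F(x) = \frac{8 \left(2 \left(x^{2} + 10\right) \log{\left(\frac{x^{2}}{2} + 4 \right)} \log{\left(2 x^{2} + \frac{3}{2} \right)} + 1\right)}{x^{2} + 10} is an antiderivative of f.
Check: d/dx[\frac{8 \left(2 \left(x^{2} + 10\right) \log{\left(\frac{x^{2}}{2} + 4 \right)} \log{\left(2 x^{2} + \frac{3}{2} \right)} + 1\right)}{x^{2} + 10}] = \frac{128 x^{7} \log{\left(\frac{x^{2}}{2} + 4 \right)} + 128 x^{7} \log{\left(2 x^{2} + \frac{3}{2} \right)} + 3584 x^{5} \log{\left(\frac{x^{2}}{2} + 4 \right)} + 2656 x^{5} \log{\left(2 x^{2} + \frac{3}{2} \right)} - 64 x^{5} + 33280 x^{3} \log{\left(\frac{x^{2}}{2} + 4 \right)} + 14720 x^{3} \log{\left(2 x^{2} + \frac{3}{2} \right)} - 560 x^{3} + 102400 x \log{\left(\frac{x^{2}}{2} + 4 \right)} + 9600 x \log{\left(2 x^{2} + \frac{3}{2} \right)} - 384 x}{4 x^{8} + 115 x^{6} + 1124 x^{4} + 3980 x^{2} + 2400}, which equals f(x).
F(4) = \frac{4}{13} + 16 \log{\left(12 \right)} \log{\left(\frac{67}{2} \right)}; F(1) = \frac{8}{11} + 16 \log{\left(\frac{7}{2} \right)} \log{\left(\frac{9}{2} \right)}.
Integral = F(4) - F(1) = - 16 \log{\left(\frac{7}{2} \right)} \log{\left(\frac{9}{2} \right)} - \frac{60}{143} + 16 \log{\left(12 \right)} \log{\left(\frac{67}{2} \right)}.

Antiderivative: F(x) = \frac{8 \left(2 \left(x^{2} + 10\right) \log{\left(\frac{x^{2}}{2} + 4 \right)} \log{\left(2 x^{2} + \frac{3}{2} \right)} + 1\right)}{x^{2} + 10}; value = - 16 \log{\left(\frac{7}{2} \right)} \log{\left(\frac{9}{2} \right)} - \frac{60}{143} + 16 \log{\left(12 \right)} \log{\left(\frac{67}{2} \right)}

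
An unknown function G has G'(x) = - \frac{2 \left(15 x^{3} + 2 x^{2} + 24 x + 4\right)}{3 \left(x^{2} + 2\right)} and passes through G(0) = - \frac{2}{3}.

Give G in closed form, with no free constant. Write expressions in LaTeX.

G(x) = - 5 x^{2} - \frac{4 x}{3} + 2 \log{\left(\frac{x^{2}}{2} + 1 \right)} - \frac{2}{3}

Recover the given G'(x) by differentiating a candidate G(x); any mismatch rules it out.
A general antiderivative is - 5 x^{2} - \frac{4 x}{3} + 2 \log{\left(\frac{x^{2}}{2} + 1 \right)} - \frac{5}{3} + C.
The condition gives C = - \frac{2}{3} - (- \frac{5}{3}) = 1.
So G(x) = - 5 x^{2} - \frac{4 x}{3} + 2 \log{\left(\frac{x^{2}}{2} + 1 \right)} - \frac{2}{3}.
Check: d/dx[- 5 x^{2} - \frac{4 x}{3} + 2 \log{\left(\frac{x^{2}}{2} + 1 \right)} - \frac{2}{3}] = \frac{- 30 x^{3} - 4 x^{2} - 48 x - 8}{3 x^{2} + 6}, which equals G'(x).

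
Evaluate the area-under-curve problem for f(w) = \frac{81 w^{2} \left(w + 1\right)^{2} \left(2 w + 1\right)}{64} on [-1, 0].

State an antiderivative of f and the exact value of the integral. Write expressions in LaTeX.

f matches the chain-rule pattern g'(h)*h' with inner function h(w) = \frac{3 w^{2}}{4} + \frac{3 w}{4}; substituting u = h(w) collapses the integral.
F(w) = \left(\frac{3 w^{2}}{4} + \frac{3 w}{4}\right)^{3} is an antiderivative of f.
Check: d/dw[\left(\frac{3 w^{2}}{4} + \frac{3 w}{4}\right)^{3}] = \frac{81 w^{5}}{32} + \frac{405 w^{4}}{64} + \frac{81 w^{3}}{16} + \frac{81 w^{2}}{64}, which equals f(w).
F(0) = 0; F(-1) = 0.
Integral = F(0) - F(-1) = 0.

Antiderivative: F(w) = \left(\frac{3 w^{2}}{4} + \frac{3 w}{4}\right)^{3}; value = 0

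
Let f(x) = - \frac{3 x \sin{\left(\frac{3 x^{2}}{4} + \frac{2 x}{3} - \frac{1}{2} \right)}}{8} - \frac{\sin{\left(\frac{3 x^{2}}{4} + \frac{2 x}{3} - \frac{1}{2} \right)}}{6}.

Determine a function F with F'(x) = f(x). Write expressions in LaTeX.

An antiderivative is F(x) = \frac{\cos{\left(\frac{3 x^{2}}{4} + \frac{2 x}{3} - \frac{1}{2} \right)}}{4}.

f matches the chain-rule pattern g'(h)*h' with inner function h(x) = \frac{3 x^{2}}{4} + \frac{2 x}{3} - \frac{1}{2}; substituting u = h(x) collapses the integral.
Check: d/dx[\frac{\cos{\left(\frac{3 x^{2}}{4} + \frac{2 x}{3} - \frac{1}{2} \right)}}{4}] = - \frac{3 x \sin{\left(\frac{3 x^{2}}{4} + \frac{2 x}{3} - \frac{1}{2} \right)}}{8} - \frac{\sin{\left(\frac{3 x^{2}}{4} + \frac{2 x}{3} - \frac{1}{2} \right)}}{6} = f(x).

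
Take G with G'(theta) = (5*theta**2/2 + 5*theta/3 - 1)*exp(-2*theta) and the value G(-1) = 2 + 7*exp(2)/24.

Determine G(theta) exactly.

G(theta) = (-30*theta**2 - 50*theta + 48*exp(2*theta) - 13)*exp(-2*theta)/24

G'(theta) has the shape u'v + uv' for u = -5*theta**2/4 - 25*theta/12 - 13/24 and v = exp(-2*theta) — it is the derivative of the product u*v.
A general antiderivative is (-30*theta**2 - 50*theta - 13)*exp(-2*theta)/24 + C.
The condition gives C = 2 + 7*exp(2)/24 - (7*exp(2)/24) = 2.
So G(theta) = (-30*theta**2 - 50*theta + 48*exp(2*theta) - 13)*exp(-2*theta)/24.
Check: d/dtheta[(-30*theta**2 - 50*theta + 48*exp(2*theta) - 13)*exp(-2*theta)/24] = (15*theta**2 + 10*theta - 6)*exp(-2*theta)/6, which equals G'(theta).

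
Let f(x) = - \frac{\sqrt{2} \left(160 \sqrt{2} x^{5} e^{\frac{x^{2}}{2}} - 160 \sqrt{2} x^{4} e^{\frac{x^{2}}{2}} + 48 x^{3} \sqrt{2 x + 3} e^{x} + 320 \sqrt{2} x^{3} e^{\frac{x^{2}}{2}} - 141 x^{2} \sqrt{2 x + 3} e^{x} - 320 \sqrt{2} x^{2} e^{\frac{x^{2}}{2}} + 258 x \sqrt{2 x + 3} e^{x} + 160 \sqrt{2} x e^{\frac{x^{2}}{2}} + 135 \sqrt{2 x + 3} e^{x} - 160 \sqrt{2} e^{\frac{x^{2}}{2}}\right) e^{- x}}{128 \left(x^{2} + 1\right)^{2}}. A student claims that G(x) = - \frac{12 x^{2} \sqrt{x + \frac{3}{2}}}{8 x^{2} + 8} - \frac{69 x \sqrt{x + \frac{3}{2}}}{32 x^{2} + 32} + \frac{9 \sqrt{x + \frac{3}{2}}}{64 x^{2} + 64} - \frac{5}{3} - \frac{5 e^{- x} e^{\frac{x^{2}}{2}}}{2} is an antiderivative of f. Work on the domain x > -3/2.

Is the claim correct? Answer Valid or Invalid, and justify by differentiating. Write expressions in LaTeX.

d/dx[G] = \frac{- 320 x^{5} \sqrt{2 x + 3} e^{\frac{x^{2}}{2}} + 320 x^{4} \sqrt{2 x + 3} e^{\frac{x^{2}}{2}} - 96 \sqrt{2} x^{4} e^{x} - 640 x^{3} \sqrt{2 x + 3} e^{\frac{x^{2}}{2}} + 138 \sqrt{2} x^{3} e^{x} + 640 x^{2} \sqrt{2 x + 3} e^{\frac{x^{2}}{2}} - 93 \sqrt{2} x^{2} e^{x} - 320 x \sqrt{2 x + 3} e^{\frac{x^{2}}{2}} - 1044 \sqrt{2} x e^{x} + 320 \sqrt{2 x + 3} e^{\frac{x^{2}}{2}} - 405 \sqrt{2} e^{x}}{128 x^{4} \sqrt{2 x + 3} e^{x} + 256 x^{2} \sqrt{2 x + 3} e^{x} + 128 \sqrt{2 x + 3} e^{x}}
This equals f(x) exactly, so the claim holds.

Valid. The derivative of G reproduces f.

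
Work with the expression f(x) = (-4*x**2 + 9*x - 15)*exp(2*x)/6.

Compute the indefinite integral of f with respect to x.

f has the shape u'v + uv' for u = -x**2/3 + 13*x/12 - 43/24 and v = exp(2*x) — it is the derivative of the product u*v.
Check: d/dx[(-8*x**2 + 26*x - 43)*exp(2*x)/24] = -2*x**2*exp(2*x)/3 + 3*x*exp(2*x)/2 - 5*exp(2*x)/2, which equals f(x).

F(x) = (-8*x**2 + 26*x - 43)*exp(2*x)/24 + C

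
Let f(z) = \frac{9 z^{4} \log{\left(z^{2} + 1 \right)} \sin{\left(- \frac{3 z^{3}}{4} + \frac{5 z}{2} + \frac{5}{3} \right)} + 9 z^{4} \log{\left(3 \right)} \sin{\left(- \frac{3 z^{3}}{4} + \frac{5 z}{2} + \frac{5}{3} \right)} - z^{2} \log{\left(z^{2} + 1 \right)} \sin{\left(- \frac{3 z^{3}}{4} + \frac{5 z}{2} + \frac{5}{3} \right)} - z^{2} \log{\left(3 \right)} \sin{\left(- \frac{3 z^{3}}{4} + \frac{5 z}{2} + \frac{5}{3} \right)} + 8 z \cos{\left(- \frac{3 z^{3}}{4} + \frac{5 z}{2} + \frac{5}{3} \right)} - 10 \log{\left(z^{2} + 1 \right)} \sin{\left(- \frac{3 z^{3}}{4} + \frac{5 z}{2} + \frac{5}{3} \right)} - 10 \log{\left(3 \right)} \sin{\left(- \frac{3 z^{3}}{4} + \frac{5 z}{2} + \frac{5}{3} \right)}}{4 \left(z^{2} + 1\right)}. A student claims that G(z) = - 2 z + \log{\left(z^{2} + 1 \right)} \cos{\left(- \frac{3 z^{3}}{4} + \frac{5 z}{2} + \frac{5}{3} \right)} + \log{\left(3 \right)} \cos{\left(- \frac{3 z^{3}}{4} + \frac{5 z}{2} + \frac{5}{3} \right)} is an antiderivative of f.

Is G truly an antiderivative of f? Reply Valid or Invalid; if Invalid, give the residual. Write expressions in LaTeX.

d/dz[G] = \frac{9 z^{4} \log{\left(z^{2} + 1 \right)} \sin{\left(- \frac{3 z^{3}}{4} + \frac{5 z}{2} + \frac{5}{3} \right)} + 9 z^{4} \log{\left(3 \right)} \sin{\left(- \frac{3 z^{3}}{4} + \frac{5 z}{2} + \frac{5}{3} \right)} - z^{2} \log{\left(z^{2} + 1 \right)} \sin{\left(- \frac{3 z^{3}}{4} + \frac{5 z}{2} + \frac{5}{3} \right)} - z^{2} \log{\left(3 \right)} \sin{\left(- \frac{3 z^{3}}{4} + \frac{5 z}{2} + \frac{5}{3} \right)} - 8 z^{2} + 8 z \cos{\left(- \frac{3 z^{3}}{4} + \frac{5 z}{2} + \frac{5}{3} \right)} - 10 \log{\left(z^{2} + 1 \right)} \sin{\left(- \frac{3 z^{3}}{4} + \frac{5 z}{2} + \frac{5}{3} \right)} - 10 \log{\left(3 \right)} \sin{\left(- \frac{3 z^{3}}{4} + \frac{5 z}{2} + \frac{5}{3} \right)} - 8}{4 z^{2} + 4}
d/dz[G] - f(z) = -2 != 0.

Invalid: d/dz[G] - f = -2, which is not 0.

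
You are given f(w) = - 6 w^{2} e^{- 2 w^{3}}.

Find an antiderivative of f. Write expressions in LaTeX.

An antiderivative is F(w) = e^{- 2 w^{3}}.

f matches the chain-rule pattern g'(h)*h' with inner function h(w) = - 2 w^{3}; substituting u = h(w) collapses the integral.
Check: d/dw[e^{- 2 w^{3}}] = - 6 w^{2} e^{- 2 w^{3}} = f(w).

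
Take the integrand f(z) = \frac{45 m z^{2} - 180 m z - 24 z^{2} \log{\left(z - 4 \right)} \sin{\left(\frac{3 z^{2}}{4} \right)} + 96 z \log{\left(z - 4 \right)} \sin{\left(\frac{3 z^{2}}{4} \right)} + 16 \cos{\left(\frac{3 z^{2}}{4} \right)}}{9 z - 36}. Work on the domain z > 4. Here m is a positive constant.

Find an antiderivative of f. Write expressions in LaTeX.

Recover f(z) by differentiating a candidate F(z); any mismatch rules it out.
Check: d/dz[\frac{5 m z^{2}}{2} + \frac{16 \log{\left(z - 4 \right)} \cos{\left(\frac{3 z^{2}}{4} \right)}}{9}] = \frac{45 m z^{2} - 180 m z - 24 z^{2} \log{\left(z - 4 \right)} \sin{\left(\frac{3 z^{2}}{4} \right)} + 96 z \log{\left(z - 4 \right)} \sin{\left(\frac{3 z^{2}}{4} \right)} + 16 \cos{\left(\frac{3 z^{2}}{4} \right)}}{9 z - 36} = f(z).

An antiderivative is F(z) = \frac{5 m z^{2}}{2} + \frac{16 \log{\left(z - 4 \right)} \cos{\left(\frac{3 z^{2}}{4} \right)}}{9}.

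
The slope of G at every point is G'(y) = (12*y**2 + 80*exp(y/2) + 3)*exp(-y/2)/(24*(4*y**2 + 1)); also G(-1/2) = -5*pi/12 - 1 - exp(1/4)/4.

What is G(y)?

A first test for any G(y): its y-derivative must equal the given G'(y).
A general antiderivative is 5*atan(2*y)/3 - exp(-y/2)/4 + C.
The condition gives C = -5*pi/12 - 1 - exp(1/4)/4 - (-5*pi/12 - exp(1/4)/4) = -1.
So G(y) = (20*exp(y/2)*atan(2*y) - 12*exp(y/2) - 3)*exp(-y/2)/12.
Check: d/dy[(20*exp(y/2)*atan(2*y) - 12*exp(y/2) - 3)*exp(-y/2)/12] = (12*y**2 + 80*exp(y/2) + 3)/(96*y**2*exp(y/2) + 24*exp(y/2)), which equals G'(y).

G(y) = (20*exp(y/2)*atan(2*y) - 12*exp(y/2) - 3)*exp(-y/2)/12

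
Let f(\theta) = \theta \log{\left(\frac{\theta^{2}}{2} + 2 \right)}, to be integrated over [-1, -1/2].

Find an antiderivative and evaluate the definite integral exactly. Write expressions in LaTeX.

Since d/d\theta undoes antidifferentiation here, F'(\theta) = f(\theta) is required of F(\theta).
F(\theta) = \frac{\theta^{2} \log{\left(\frac{\theta^{2}}{2} + 2 \right)}}{2} - \frac{\theta^{2}}{2} + 2 \log{\left(\theta^{2} + 4 \right)} is an antiderivative of f.
Check: d/d\theta[\frac{\theta^{2} \log{\left(\frac{\theta^{2}}{2} + 2 \right)}}{2} - \frac{\theta^{2}}{2} + 2 \log{\left(\theta^{2} + 4 \right)}] = \theta \log{\left(\frac{\theta^{2}}{2} + 2 \right)} = f(\theta).
F(-1/2) = - \frac{1}{8} + \frac{\log{\left(\frac{17}{8} \right)}}{8} + 2 \log{\left(\frac{17}{4} \right)}; F(-1) = - \frac{1}{2} + \frac{\log{\left(\frac{5}{2} \right)}}{2} + 2 \log{\left(5 \right)}.
Integral = F(-1/2) - F(-1) = - 2 \log{\left(5 \right)} - \frac{\log{\left(\frac{5}{2} \right)}}{2} + \frac{\log{\left(\frac{17}{8} \right)}}{8} + \frac{3}{8} + 2 \log{\left(\frac{17}{4} \right)}.

Antiderivative: F(\theta) = \frac{\theta^{2} \log{\left(\frac{\theta^{2}}{2} + 2 \right)}}{2} - \frac{\theta^{2}}{2} + 2 \log{\left(\theta^{2} + 4 \right)}; value = - 2 \log{\left(5 \right)} - \frac{\log{\left(\frac{5}{2} \right)}}{2} + \frac{\log{\left(\frac{17}{8} \right)}}{8} + \frac{3}{8} + 2 \log{\left(\frac{17}{4} \right)}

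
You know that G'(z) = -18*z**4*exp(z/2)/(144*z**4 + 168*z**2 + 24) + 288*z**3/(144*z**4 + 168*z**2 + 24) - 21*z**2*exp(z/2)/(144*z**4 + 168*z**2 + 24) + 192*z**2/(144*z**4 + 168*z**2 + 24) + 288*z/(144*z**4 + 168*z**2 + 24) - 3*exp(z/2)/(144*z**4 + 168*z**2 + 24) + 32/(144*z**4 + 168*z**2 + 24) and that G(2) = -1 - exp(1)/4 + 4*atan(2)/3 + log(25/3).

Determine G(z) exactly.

Integrate term by term and add the pieces.
A general antiderivative is -exp(z/2)/4 + log(2*z**2 + 1/3) + 4*atan(z)/3 + C.
The condition gives C = -1 - exp(1)/4 + 4*atan(2)/3 + log(25/3) - (-exp(1)/4 + 4*atan(2)/3 + log(25/3)) = -1.
So G(z) = (-3*exp(z/2) + 12*log(2*z**2 + 1/3) + 16*atan(z) - 12)/12.
Check: d/dz[(-3*exp(z/2) + 12*log(2*z**2 + 1/3) + 16*atan(z) - 12)/12] = (-18*z**4*exp(z/2) + 288*z**3 - 21*z**2*exp(z/2) + 192*z**2 + 288*z - 3*exp(z/2) + 32)/(144*z**4 + 168*z**2 + 24), which equals G'(z).

G(z) = (-3*exp(z/2) + 12*log(2*z**2 + 1/3) + 16*atan(z) - 12)/12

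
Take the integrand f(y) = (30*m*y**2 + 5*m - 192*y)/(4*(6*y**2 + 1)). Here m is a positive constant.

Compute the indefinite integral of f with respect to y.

An antiderivative F(y) passes only if d/dy[F] lands on f(y) exactly.
Check: d/dy[(5*m*y - 16*log(2*y**2 + 1/3))/4] = (30*m*y**2 + 5*m - 192*y)/(24*y**2 + 4), which equals f(y).

F(y) = (5*m*y - 16*log(2*y**2 + 1/3))/4 + C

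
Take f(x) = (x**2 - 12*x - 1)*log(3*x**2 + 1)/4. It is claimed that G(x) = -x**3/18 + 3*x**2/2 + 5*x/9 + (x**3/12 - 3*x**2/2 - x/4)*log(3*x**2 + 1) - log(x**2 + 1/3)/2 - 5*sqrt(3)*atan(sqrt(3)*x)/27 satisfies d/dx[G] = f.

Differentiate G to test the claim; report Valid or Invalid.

d/dx[G] = x**2*log(3*x**2 + 1)/4 - 3*x*log(3*x**2 + 1) - log(3*x**2 + 1)/4
This equals f(x) exactly, so the claim holds.

Valid - differentiating G returns exactly f.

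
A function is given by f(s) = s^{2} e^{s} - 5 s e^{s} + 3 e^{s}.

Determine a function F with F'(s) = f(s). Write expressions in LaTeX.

An antiderivative is F(s) = s^{2} e^{s} - 7 s e^{s} + 10 e^{s}.

Recognize the product-rule pattern: f = u'v + uv' with u = s^{2} - 7 s + 10, v = e^{s}, so integration by parts undoes it.
Check: d/ds[s^{2} e^{s} - 7 s e^{s} + 10 e^{s}] = s^{2} e^{s} - 5 s e^{s} + 3 e^{s} = f(s).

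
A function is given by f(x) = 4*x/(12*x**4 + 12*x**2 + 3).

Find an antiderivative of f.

An antiderivative is F(x) = -1/(3*(2*x**2 + 1)).

The substitution u = 2*x**2 + 1 works: f is exactly (dF/du)*(du/dx) for that inner function.
Check: d/dx[-1/(3*(2*x**2 + 1))] = 4*x/(12*x**4 + 12*x**2 + 3) = f(x).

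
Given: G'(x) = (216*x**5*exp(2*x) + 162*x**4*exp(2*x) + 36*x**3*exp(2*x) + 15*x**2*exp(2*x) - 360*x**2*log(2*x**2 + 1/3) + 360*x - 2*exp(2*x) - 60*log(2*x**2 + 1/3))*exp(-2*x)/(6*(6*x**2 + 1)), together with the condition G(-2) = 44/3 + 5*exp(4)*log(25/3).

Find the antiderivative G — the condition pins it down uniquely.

G(x) = (9*x**4*exp(2*x) + 9*x**3*exp(2*x) - 2*x*exp(2*x) + 12*exp(2*x) + 30*log(2*x**2 + 1/3))*exp(-2*x)/6

Whatever form G(x) takes, its d/dx must return the stated G'(x).
A general antiderivative is 3*x**4/2 + 3*x**3/2 - x/3 + 5*exp(-2*x)*log(2*x**2 + 1/3) + C.
The condition gives C = 44/3 + 5*exp(4)*log(25/3) - (38/3 + 5*exp(4)*log(25/3)) = 2.
So G(x) = (9*x**4*exp(2*x) + 9*x**3*exp(2*x) - 2*x*exp(2*x) + 12*exp(2*x) + 30*log(2*x**2 + 1/3))*exp(-2*x)/6.
Check: d/dx[(9*x**4*exp(2*x) + 9*x**3*exp(2*x) - 2*x*exp(2*x) + 12*exp(2*x) + 30*log(2*x**2 + 1/3))*exp(-2*x)/6] = (216*x**5*exp(2*x) + 162*x**4*exp(2*x) + 36*x**3*exp(2*x) + 15*x**2*exp(2*x) - 360*x**2*log(2*x**2 + 1/3) + 360*x - 2*exp(2*x) - 60*log(2*x**2 + 1/3))/(36*x**2*exp(2*x) + 6*exp(2*x)), which equals G'(x).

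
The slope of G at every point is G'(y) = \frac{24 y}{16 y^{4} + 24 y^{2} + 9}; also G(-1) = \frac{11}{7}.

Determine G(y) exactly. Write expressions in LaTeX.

G(y) = 2 - \frac{3}{4 y^{2} + 3}

G'(y) matches the chain-rule pattern g'(h)*h' with inner function h(y) = 2 y^{2} + \frac{3}{2}; substituting u = h(y) collapses the integral.
A general antiderivative is - \frac{3}{2 \left(2 y^{2} + \frac{3}{2}\right)} + C.
The condition gives C = \frac{11}{7} - (- \frac{3}{7}) = 2.
So G(y) = 2 - \frac{3}{4 y^{2} + 3}.
Check: d/dy[2 - \frac{3}{4 y^{2} + 3}] = \frac{24 y}{16 y^{4} + 24 y^{2} + 9} = G'(y).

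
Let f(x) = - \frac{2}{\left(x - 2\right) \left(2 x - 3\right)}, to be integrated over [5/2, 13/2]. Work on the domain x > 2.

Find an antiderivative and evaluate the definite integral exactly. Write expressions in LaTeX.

Antiderivative: F(x) = - 2 \log{\left(x - 2 \right)} + 2 \log{\left(x - \frac{3}{2} \right)}; value = - 2 \log{\left(\frac{9}{2} \right)} - 2 \log{\left(2 \right)} + 2 \log{\left(5 \right)}

Factor the denominator (\left(x - 2\right) \left(2 x - 3\right)) and decompose: f = \frac{4}{2 x - 3} - \frac{2}{x - 2}; each piece integrates to a log, atan, or power term.
F(x) = - 2 \log{\left(x - 2 \right)} + 2 \log{\left(x - \frac{3}{2} \right)} is an antiderivative of f.
Check: d/dx[- 2 \log{\left(x - 2 \right)} + 2 \log{\left(x - \frac{3}{2} \right)}] = - \frac{2}{2 x^{2} - 7 x + 6}, which equals f(x).
F(13/2) = - 2 \log{\left(\frac{9}{2} \right)} + 2 \log{\left(5 \right)}; F(5/2) = 2 \log{\left(2 \right)}.
Integral = F(13/2) - F(5/2) = - 2 \log{\left(\frac{9}{2} \right)} - 2 \log{\left(2 \right)} + 2 \log{\left(5 \right)}.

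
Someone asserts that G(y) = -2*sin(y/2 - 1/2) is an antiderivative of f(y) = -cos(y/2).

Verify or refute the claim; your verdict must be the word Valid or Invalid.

d/dy[G] = -cos(y/2 - 1/2)
d/dy[G] - f(y) = cos(y/2) - cos(y/2 - 1/2) != 0.

Invalid: d/dy[G] - f = cos(y/2) - cos(y/2 - 1/2), which is not 0.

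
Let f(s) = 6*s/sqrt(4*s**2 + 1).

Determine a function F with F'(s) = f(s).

f matches the chain-rule pattern g'(h)*h' with inner function h(s) = 4*s**2 + 1; substituting u = h(s) collapses the integral.
Check: d/ds[3*sqrt(4*s**2 + 1)/2] = 6*s/sqrt(4*s**2 + 1) = f(s).

An antiderivative is F(s) = 3*sqrt(4*s**2 + 1)/2.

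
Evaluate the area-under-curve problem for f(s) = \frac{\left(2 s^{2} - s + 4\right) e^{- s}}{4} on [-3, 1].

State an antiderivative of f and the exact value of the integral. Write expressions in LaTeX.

Antiderivative: F(s) = - \frac{\left(2 s^{2} + 3 s + 7\right) e^{- s}}{4}; value = - \frac{3}{e} + 4 e^{3}

f has the shape u'v + uv' for u = - \frac{s^{2}}{2} - \frac{3 s}{4} - \frac{7}{4} and v = e^{- s} — it is the derivative of the product u*v.
F(s) = - \frac{\left(2 s^{2} + 3 s + 7\right) e^{- s}}{4} is an antiderivative of f.
Check: d/ds[- \frac{\left(2 s^{2} + 3 s + 7\right) e^{- s}}{4}] = \frac{\left(2 s^{2} - s + 4\right) e^{- s}}{4} = f(s).
F(1) = - \frac{3}{e}; F(-3) = - 4 e^{3}.
Integral = F(1) - F(-3) = - \frac{3}{e} + 4 e^{3}.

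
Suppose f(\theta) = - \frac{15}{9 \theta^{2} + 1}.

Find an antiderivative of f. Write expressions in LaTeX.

A candidate is checked by its d/d\theta: the result must match f(\theta).
Check: d/d\theta[- 5 \operatorname{atan}{\left(3 \theta \right)}] = - \frac{15}{9 \theta^{2} + 1} = f(\theta).

An antiderivative is F(\theta) = - 5 \operatorname{atan}{\left(3 \theta \right)}.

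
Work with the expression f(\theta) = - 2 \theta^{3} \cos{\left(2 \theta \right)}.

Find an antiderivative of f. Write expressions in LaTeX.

Check any antiderivative F(\theta) by computing F'(\theta) and comparing it with f(\theta).
Check: d/d\theta[- \theta^{3} \sin{\left(2 \theta \right)} - \frac{3 \theta^{2} \cos{\left(2 \theta \right)}}{2} + \frac{3 \theta \sin{\left(2 \theta \right)}}{2} + \frac{3 \cos{\left(2 \theta \right)}}{4}] = - 2 \theta^{3} \cos{\left(2 \theta \right)} = f(\theta).

An antiderivative is F(\theta) = - \theta^{3} \sin{\left(2 \theta \right)} - \frac{3 \theta^{2} \cos{\left(2 \theta \right)}}{2} + \frac{3 \theta \sin{\left(2 \theta \right)}}{2} + \frac{3 \cos{\left(2 \theta \right)}}{4}.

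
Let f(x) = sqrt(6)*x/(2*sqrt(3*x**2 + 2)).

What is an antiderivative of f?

An antiderivative is F(x) = sqrt(6)*sqrt(3*x**2 + 2)/6.

f matches the chain-rule pattern g'(h)*h' with inner function h(x) = 2*x**2 + 4/3; substituting u = h(x) collapses the integral.
Check: d/dx[sqrt(6)*sqrt(3*x**2 + 2)/6] = sqrt(6)*x/(2*sqrt(3*x**2 + 2)) = f(x).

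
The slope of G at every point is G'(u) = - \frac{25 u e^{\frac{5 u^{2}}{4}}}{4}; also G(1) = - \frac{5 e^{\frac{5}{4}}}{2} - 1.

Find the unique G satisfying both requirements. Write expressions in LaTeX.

The substitution w = \frac{5 u^{2}}{4} works: G'(u) is exactly (dG/dw)*(dw/du) for that inner function.
A general antiderivative is - \frac{5 e^{\frac{5 u^{2}}{4}}}{2} + C.
The condition gives C = - \frac{5 e^{\frac{5}{4}}}{2} - 1 - (- \frac{5 e^{\frac{5}{4}}}{2}) = -1.
So G(u) = - \frac{5 e^{\frac{5 u^{2}}{4}}}{2} - 1.
Check: d/du[- \frac{5 e^{\frac{5 u^{2}}{4}}}{2} - 1] = - \frac{25 u e^{\frac{5 u^{2}}{4}}}{4} = G'(u).

G(u) = - \frac{5 e^{\frac{5 u^{2}}{4}}}{2} - 1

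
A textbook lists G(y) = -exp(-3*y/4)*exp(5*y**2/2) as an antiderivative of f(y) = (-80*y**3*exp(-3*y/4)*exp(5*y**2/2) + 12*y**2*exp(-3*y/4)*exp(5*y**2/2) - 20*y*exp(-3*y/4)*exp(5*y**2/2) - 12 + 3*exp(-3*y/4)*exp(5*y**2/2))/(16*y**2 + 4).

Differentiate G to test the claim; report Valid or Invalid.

Invalid: d/dy[G] - f = 3/(4*y**2 + 1), which is not 0.

d/dy[G] = (-20*y*exp(5*y**2/2) + 3*exp(5*y**2/2))*exp(-3*y/4)/4
d/dy[G] - f(y) = 3/(4*y**2 + 1) != 0.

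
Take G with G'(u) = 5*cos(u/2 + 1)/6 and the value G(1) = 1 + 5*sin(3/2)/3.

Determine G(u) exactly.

G(u) = (5*sin(u/2 + 1) + 3)/3

Recover the given G'(u) by differentiating a candidate G(u); any mismatch rules it out.
A general antiderivative is 5*sin(u/2 + 1)/3 + C.
The condition gives C = 1 + 5*sin(3/2)/3 - (5*sin(3/2)/3) = 1.
So G(u) = (5*sin(u/2 + 1) + 3)/3.
Check: d/du[(5*sin(u/2 + 1) + 3)/3] = 5*cos(u/2 + 1)/6 = G'(u).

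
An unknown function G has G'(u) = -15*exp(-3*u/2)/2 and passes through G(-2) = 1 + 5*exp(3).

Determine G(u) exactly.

Differentiate the proposed G(u) back; it has to land on the given G'(u).
A general antiderivative is 5*exp(-3*u/2) + C.
The condition gives C = 1 + 5*exp(3) - (5*exp(3)) = 1.
So G(u) = (exp(3*u/2) + 5)*exp(-3*u/2).
Check: d/du[(exp(3*u/2) + 5)*exp(-3*u/2)] = -15*exp(-3*u/2)/2 = G'(u).

G(u) = (exp(3*u/2) + 5)*exp(-3*u/2)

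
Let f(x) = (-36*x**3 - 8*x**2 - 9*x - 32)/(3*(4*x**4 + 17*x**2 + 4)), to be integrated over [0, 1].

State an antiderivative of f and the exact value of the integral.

Antiderivative: F(x) = -3*log(x**2 + 4)/2 - 4*atan(2*x)/3; value = -3*log(5)/2 - 4*atan(2)/3 + 3*log(4)/2

An antiderivative F(x) passes only if d/dx[F] lands on f(x) exactly.
F(x) = -3*log(x**2 + 4)/2 - 4*atan(2*x)/3 is an antiderivative of f.
Check: d/dx[-3*log(x**2 + 4)/2 - 4*atan(2*x)/3] = (-36*x**3 - 8*x**2 - 9*x - 32)/(12*x**4 + 51*x**2 + 12), which equals f(x).
F(1) = -3*log(5)/2 - 4*atan(2)/3; F(0) = -3*log(4)/2.
Integral = F(1) - F(0) = -3*log(5)/2 - 4*atan(2)/3 + 3*log(4)/2.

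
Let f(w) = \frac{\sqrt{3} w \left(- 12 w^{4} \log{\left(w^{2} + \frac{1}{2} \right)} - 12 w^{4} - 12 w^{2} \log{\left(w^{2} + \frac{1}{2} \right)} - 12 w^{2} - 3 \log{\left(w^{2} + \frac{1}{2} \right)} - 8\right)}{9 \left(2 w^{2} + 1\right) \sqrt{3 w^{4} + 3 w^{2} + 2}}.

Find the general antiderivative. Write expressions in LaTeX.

F(w) = - \frac{\sqrt{3} \sqrt{3 w^{4} + 3 w^{2} + 2} \log{\left(w^{2} + \frac{1}{2} \right)}}{9} + C

Recognize the product-rule pattern: f = u'v + uv' with u = - \frac{\sqrt{w^{4} + w^{2} + \frac{2}{3}}}{3}, v = \log{\left(w^{2} + \frac{1}{2} \right)}, so integration by parts undoes it.
Check: d/dw[- \frac{\sqrt{3} \sqrt{3 w^{4} + 3 w^{2} + 2} \log{\left(w^{2} + \frac{1}{2} \right)}}{9}] = \frac{- 12 \sqrt{3} w^{5} \log{\left(w^{2} + \frac{1}{2} \right)} - 12 \sqrt{3} w^{5} - 12 \sqrt{3} w^{3} \log{\left(w^{2} + \frac{1}{2} \right)} - 12 \sqrt{3} w^{3} - 3 \sqrt{3} w \log{\left(w^{2} + \frac{1}{2} \right)} - 8 \sqrt{3} w}{18 w^{2} \sqrt{3 w^{4} + 3 w^{2} + 2} + 9 \sqrt{3 w^{4} + 3 w^{2} + 2}}, which equals f(w).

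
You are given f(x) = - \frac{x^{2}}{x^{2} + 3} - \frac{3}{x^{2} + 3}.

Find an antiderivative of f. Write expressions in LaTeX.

An antiderivative is F(x) = - x.

Integrate term by term and add the pieces.
Check: d/dx[- x] = -1, which equals f(x).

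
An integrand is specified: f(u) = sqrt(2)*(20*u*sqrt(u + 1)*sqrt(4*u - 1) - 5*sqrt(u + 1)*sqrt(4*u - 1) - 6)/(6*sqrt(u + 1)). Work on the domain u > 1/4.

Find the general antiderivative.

F(u) = 2*(2*u - 1/2)**(5/2)/3 - 2*sqrt(2*u + 2) + C

For F(u) to be correct the identity F'(u) - f(u) = 0 must hold.
Check: d/du[2*(2*u - 1/2)**(5/2)/3 - 2*sqrt(2*u + 2)] = sqrt(2)*(20*u*sqrt(u + 1)*sqrt(4*u - 1) - 5*sqrt(u + 1)*sqrt(4*u - 1) - 6)/(6*sqrt(u + 1)) = f(u).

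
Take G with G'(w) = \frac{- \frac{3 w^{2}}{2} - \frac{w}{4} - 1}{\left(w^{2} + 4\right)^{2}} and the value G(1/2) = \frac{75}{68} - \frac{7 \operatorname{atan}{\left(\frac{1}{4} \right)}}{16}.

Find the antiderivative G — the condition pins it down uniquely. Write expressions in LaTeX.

Differentiate the proposed G(w) back; it has to land on the given G'(w).
A general antiderivative is - \frac{- 5 w - 1}{8 w^{2} + 32} - \frac{7 \operatorname{atan}{\left(\frac{w}{2} \right)}}{16} + C.
The condition gives C = \frac{75}{68} - \frac{7 \operatorname{atan}{\left(\frac{1}{4} \right)}}{16} - (\frac{7}{68} - \frac{7 \operatorname{atan}{\left(\frac{1}{4} \right)}}{16}) = 1.
So G(w) = - \frac{- 5 w - 1}{8 w^{2} + 32} - \frac{7 \operatorname{atan}{\left(\frac{w}{2} \right)}}{16} + 1.
Check: d/dw[- \frac{- 5 w - 1}{8 w^{2} + 32} - \frac{7 \operatorname{atan}{\left(\frac{w}{2} \right)}}{16} + 1] = \frac{- 6 w^{2} - w - 4}{4 w^{4} + 32 w^{2} + 64}, which equals G'(w).

G(w) = - \frac{- 5 w - 1}{8 w^{2} + 32} - \frac{7 \operatorname{atan}{\left(\frac{w}{2} \right)}}{16} + 1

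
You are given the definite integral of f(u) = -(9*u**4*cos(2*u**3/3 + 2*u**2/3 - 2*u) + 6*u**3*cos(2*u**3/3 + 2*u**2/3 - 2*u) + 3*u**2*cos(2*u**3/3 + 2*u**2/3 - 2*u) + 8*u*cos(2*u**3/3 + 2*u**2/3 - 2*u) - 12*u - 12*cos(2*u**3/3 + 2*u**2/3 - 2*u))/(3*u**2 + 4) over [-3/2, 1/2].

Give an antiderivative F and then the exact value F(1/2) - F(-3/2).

For F(u) to be correct the identity F'(u) - f(u) = 0 must hold.
F(u) = 2*log(u**2 + 4/3) - 3*sin(2*u**3/3 + 2*u**2/3 - 2*u)/2 is an antiderivative of f.
Check: d/du[2*log(u**2 + 4/3) - 3*sin(2*u**3/3 + 2*u**2/3 - 2*u)/2] = (-9*u**4*cos(2*u**3/3 + 2*u**2/3 - 2*u) - 6*u**3*cos(2*u**3/3 + 2*u**2/3 - 2*u) - 3*u**2*cos(2*u**3/3 + 2*u**2/3 - 2*u) - 8*u*cos(2*u**3/3 + 2*u**2/3 - 2*u) + 12*u + 12*cos(2*u**3/3 + 2*u**2/3 - 2*u))/(3*u**2 + 4), which equals f(u).
F(1/2) = 2*log(19/12) + 3*sin(3/4)/2; F(-3/2) = -3*sin(9/4)/2 + 2*log(43/12).
Integral = F(1/2) - F(-3/2) = -2*log(43/12) + 2*log(19/12) + 3*sin(3/4)/2 + 3*sin(9/4)/2.

Antiderivative: F(u) = 2*log(u**2 + 4/3) - 3*sin(2*u**3/3 + 2*u**2/3 - 2*u)/2; value = -2*log(43/12) + 2*log(19/12) + 3*sin(3/4)/2 + 3*sin(9/4)/2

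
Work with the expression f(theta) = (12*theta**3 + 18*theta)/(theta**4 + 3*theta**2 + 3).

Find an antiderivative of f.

An antiderivative is F(theta) = 3*log(theta**4/3 + theta**2 + 1).

The substitution u = theta**4/3 + theta**2 + 1 works: f is exactly (dF/du)*(du/dtheta) for that inner function.
Check: d/dtheta[3*log(theta**4/3 + theta**2 + 1)] = (12*theta**3 + 18*theta)/(theta**4 + 3*theta**2 + 3) = f(theta).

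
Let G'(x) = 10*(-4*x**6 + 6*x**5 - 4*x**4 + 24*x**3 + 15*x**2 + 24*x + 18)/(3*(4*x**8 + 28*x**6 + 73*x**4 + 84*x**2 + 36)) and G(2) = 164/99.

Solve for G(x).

Differentiate the proposed G(x) back; it has to land on the given G'(x).
A general antiderivative is 5*x/(3*x**2/2 + 3) - 5/(2*(x**2 + 3/2)) + C.
The condition gives C = 164/99 - (65/99) = 1.
So G(x) = 5*x/(3*x**2/2 + 3) + 1 - 5/(2*(x**2 + 3/2)).
Check: d/dx[5*x/(3*x**2/2 + 3) + 1 - 5/(2*(x**2 + 3/2))] = (-40*x**6 + 60*x**5 - 40*x**4 + 240*x**3 + 150*x**2 + 240*x + 180)/(12*x**8 + 84*x**6 + 219*x**4 + 252*x**2 + 108), which equals G'(x).

G(x) = 5*x/(3*x**2/2 + 3) + 1 - 5/(2*(x**2 + 3/2))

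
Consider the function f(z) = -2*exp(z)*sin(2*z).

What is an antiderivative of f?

An antiderivative is F(z) = 2*(-sin(2*z) + 2*cos(2*z))*exp(z)/5.

A first test for any F(z): its z-derivative must equal f(z) identically.
Check: d/dz[2*(-sin(2*z) + 2*cos(2*z))*exp(z)/5] = -2*exp(z)*sin(2*z) = f(z).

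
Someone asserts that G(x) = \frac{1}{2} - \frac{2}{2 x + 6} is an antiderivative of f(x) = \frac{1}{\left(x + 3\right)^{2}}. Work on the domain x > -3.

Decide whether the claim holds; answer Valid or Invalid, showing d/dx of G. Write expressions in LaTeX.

d/dx[G] = \frac{1}{x^{2} + 6 x + 9}
This equals f(x) exactly, so the claim holds.

Valid - differentiating G returns exactly f.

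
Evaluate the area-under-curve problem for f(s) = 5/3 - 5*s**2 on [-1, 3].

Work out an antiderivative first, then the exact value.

Whatever form F(s) takes, F'(s) = f(s) is non-negotiable.
F(s) = -5*s*(s - 1)*(s + 1)/3 is an antiderivative of f.
Check: d/ds[-5*s*(s - 1)*(s + 1)/3] = 5/3 - 5*s**2 = f(s).
F(3) = -40; F(-1) = 0.
Integral = F(3) - F(-1) = -40.

Antiderivative: F(s) = -5*s*(s - 1)*(s + 1)/3; value = -40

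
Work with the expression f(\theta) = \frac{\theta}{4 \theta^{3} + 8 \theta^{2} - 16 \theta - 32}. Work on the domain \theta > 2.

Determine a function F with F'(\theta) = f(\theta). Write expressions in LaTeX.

An antiderivative is F(\theta) = \frac{\theta \log{\left(\theta - 2 \right)} - \theta \log{\left(\theta + 2 \right)} + 2 \log{\left(\theta - 2 \right)} - 2 \log{\left(\theta + 2 \right)} - 4}{32 \theta + 64}.

Factor the denominator (4 \left(\theta - 2\right) \left(\theta + 2\right)^{2}) and decompose: f = - \frac{1}{32 \left(\theta + 2\right)} + \frac{1}{8 \left(\theta + 2\right)^{2}} + \frac{1}{32 \left(\theta - 2\right)}; each piece integrates to a log, atan, or power term.
Check: d/d\theta[\frac{\theta \log{\left(\theta - 2 \right)} - \theta \log{\left(\theta + 2 \right)} + 2 \log{\left(\theta - 2 \right)} - 2 \log{\left(\theta + 2 \right)} - 4}{32 \theta + 64}] = \frac{\theta}{4 \theta^{3} + 8 \theta^{2} - 16 \theta - 32} = f(\theta).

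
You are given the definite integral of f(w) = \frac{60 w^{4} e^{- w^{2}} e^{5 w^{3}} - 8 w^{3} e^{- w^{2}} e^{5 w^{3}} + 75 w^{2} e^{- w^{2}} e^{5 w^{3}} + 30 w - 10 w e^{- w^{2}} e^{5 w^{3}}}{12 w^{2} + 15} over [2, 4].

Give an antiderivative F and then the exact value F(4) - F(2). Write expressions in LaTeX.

Differentiate the proposed F(w) back; it has to land on f(w) exactly.
F(w) = \frac{4 e^{5 w^{3} - w^{2}} + 15 \log{\left(4 w^{2} + 5 \right)}}{12} is an antiderivative of f.
Check: d/dw[\frac{4 e^{5 w^{3} - w^{2}} + 15 \log{\left(4 w^{2} + 5 \right)}}{12}] = \frac{60 w^{4} e^{- w^{2}} e^{5 w^{3}} - 8 w^{3} e^{- w^{2}} e^{5 w^{3}} + 75 w^{2} e^{- w^{2}} e^{5 w^{3}} + 30 w - 10 w e^{- w^{2}} e^{5 w^{3}}}{12 w^{2} + 15} = f(w).
F(4) = \frac{5 \log{\left(69 \right)}}{4} + \frac{e^{304}}{3}; F(2) = \frac{5 \log{\left(21 \right)}}{4} + \frac{e^{36}}{3}.
Integral = F(4) - F(2) = - \frac{e^{36}}{3} - \frac{5 \log{\left(21 \right)}}{4} + \frac{5 \log{\left(69 \right)}}{4} + \frac{e^{304}}{3}.

Antiderivative: F(w) = \frac{4 e^{5 w^{3} - w^{2}} + 15 \log{\left(4 w^{2} + 5 \right)}}{12}; value = - \frac{e^{36}}{3} - \frac{5 \log{\left(21 \right)}}{4} + \frac{5 \log{\left(69 \right)}}{4} + \frac{e^{304}}{3}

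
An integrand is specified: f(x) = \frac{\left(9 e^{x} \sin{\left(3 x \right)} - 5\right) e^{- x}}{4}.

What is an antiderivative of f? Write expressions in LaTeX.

An antiderivative is F(x) = \frac{\left(- 3 e^{x} \cos{\left(3 x \right)} + 5\right) e^{- x}}{4}.

A first test for any F(x): its x-derivative must equal f(x) identically.
Check: d/dx[\frac{\left(- 3 e^{x} \cos{\left(3 x \right)} + 5\right) e^{- x}}{4}] = \frac{\left(9 e^{x} \sin{\left(3 x \right)} - 5\right) e^{- x}}{4} = f(x).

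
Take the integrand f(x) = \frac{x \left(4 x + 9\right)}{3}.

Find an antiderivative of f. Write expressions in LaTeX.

For F(x) to be correct the identity F'(x) - f(x) = 0 must hold.
Check: d/dx[\frac{x^{2} \left(8 x + 27\right)}{18}] = \frac{4 x^{2}}{3} + 3 x, which equals f(x).

An antiderivative is F(x) = \frac{x^{2} \left(8 x + 27\right)}{18}.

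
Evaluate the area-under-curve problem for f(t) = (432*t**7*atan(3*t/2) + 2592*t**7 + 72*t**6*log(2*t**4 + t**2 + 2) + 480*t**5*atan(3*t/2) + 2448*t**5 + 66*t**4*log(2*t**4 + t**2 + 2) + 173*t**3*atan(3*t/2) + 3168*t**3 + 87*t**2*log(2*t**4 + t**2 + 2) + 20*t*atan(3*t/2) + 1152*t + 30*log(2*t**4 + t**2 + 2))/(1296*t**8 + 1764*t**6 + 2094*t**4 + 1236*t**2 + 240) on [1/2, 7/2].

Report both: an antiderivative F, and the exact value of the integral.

Antiderivative: F(t) = (12*log(4*t**2 + 5/3) + log(2*t**4 + t**2 + 2)*atan(3*t/2))/12; value = -log(8/3) - log(19/8)*atan(3/4)/12 + log(2515/8)*atan(21/4)/12 + log(152/3)

Check any antiderivative F(t) by computing F'(t) and comparing it with f(t).
F(t) = (12*log(4*t**2 + 5/3) + log(2*t**4 + t**2 + 2)*atan(3*t/2))/12 is an antiderivative of f.
Check: d/dt[(12*log(4*t**2 + 5/3) + log(2*t**4 + t**2 + 2)*atan(3*t/2))/12] = (432*t**7*atan(3*t/2) + 2592*t**7 + 72*t**6*log(2*t**4 + t**2 + 2) + 480*t**5*atan(3*t/2) + 2448*t**5 + 66*t**4*log(2*t**4 + t**2 + 2) + 173*t**3*atan(3*t/2) + 3168*t**3 + 87*t**2*log(2*t**4 + t**2 + 2) + 20*t*atan(3*t/2) + 1152*t + 30*log(2*t**4 + t**2 + 2))/(1296*t**8 + 1764*t**6 + 2094*t**4 + 1236*t**2 + 240) = f(t).
F(7/2) = log(2515/8)*atan(21/4)/12 + log(152/3); F(1/2) = log(19/8)*atan(3/4)/12 + log(8/3).
Integral = F(7/2) - F(1/2) = -log(8/3) - log(19/8)*atan(3/4)/12 + log(2515/8)*atan(21/4)/12 + log(152/3).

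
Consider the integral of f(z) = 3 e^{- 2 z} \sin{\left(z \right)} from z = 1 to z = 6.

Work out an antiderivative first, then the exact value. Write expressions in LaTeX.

Any candidate F(z) must reproduce f(z) exactly when differentiated.
F(z) = \frac{3 \left(- 2 \sin{\left(z \right)} - \cos{\left(z \right)}\right) e^{- 2 z}}{5} is an antiderivative of f.
Check: d/dz[\frac{3 \left(- 2 \sin{\left(z \right)} - \cos{\left(z \right)}\right) e^{- 2 z}}{5}] = 3 e^{- 2 z} \sin{\left(z \right)} = f(z).
F(6) = - \frac{3 \cos{\left(6 \right)}}{5 e^{12}} - \frac{6 \sin{\left(6 \right)}}{5 e^{12}}; F(1) = - \frac{6 \sin{\left(1 \right)}}{5 e^{2}} - \frac{3 \cos{\left(1 \right)}}{5 e^{2}}.
Integral = F(6) - F(1) = - \frac{3 \cos{\left(6 \right)}}{5 e^{12}} - \frac{6 \sin{\left(6 \right)}}{5 e^{12}} + \frac{3 \cos{\left(1 \right)}}{5 e^{2}} + \frac{6 \sin{\left(1 \right)}}{5 e^{2}}.

Antiderivative: F(z) = \frac{3 \left(- 2 \sin{\left(z \right)} - \cos{\left(z \right)}\right) e^{- 2 z}}{5}; value = - \frac{3 \cos{\left(6 \right)}}{5 e^{12}} - \frac{6 \sin{\left(6 \right)}}{5 e^{12}} + \frac{3 \cos{\left(1 \right)}}{5 e^{2}} + \frac{6 \sin{\left(1 \right)}}{5 e^{2}}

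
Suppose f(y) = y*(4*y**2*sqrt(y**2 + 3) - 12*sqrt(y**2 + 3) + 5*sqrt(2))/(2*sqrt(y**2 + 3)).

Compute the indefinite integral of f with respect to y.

F(y) = y**4/2 - 3*y**2 + 5*sqrt(2*y**2 + 6)/2 + C

For F(y) to be correct the identity F'(y) - f(y) = 0 must hold.
Check: d/dy[y**4/2 - 3*y**2 + 5*sqrt(2*y**2 + 6)/2] = (4*y**3*sqrt(y**2 + 3) - 12*y*sqrt(y**2 + 3) + 5*sqrt(2)*y)/(2*sqrt(y**2 + 3)), which equals f(y).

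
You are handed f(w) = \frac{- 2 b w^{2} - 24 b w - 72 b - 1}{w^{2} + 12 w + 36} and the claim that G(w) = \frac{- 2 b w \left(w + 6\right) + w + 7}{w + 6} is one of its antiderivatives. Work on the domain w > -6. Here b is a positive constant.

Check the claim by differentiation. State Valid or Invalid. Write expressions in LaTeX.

d/dw[G] = \frac{- 2 b w^{2} - 24 b w - 72 b - 1}{w^{2} + 12 w + 36}
This equals f(w) exactly, so the claim holds.

Valid - differentiating G returns exactly f.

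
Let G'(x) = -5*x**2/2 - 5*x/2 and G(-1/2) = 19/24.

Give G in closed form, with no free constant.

Integrate term by term and add the pieces.
A general antiderivative is -5*x**3/6 - 5*x**2/4 + C.
The condition gives C = 19/24 - (-5/24) = 1.
So G(x) = -5*x**3/6 - 5*x**2/4 + 1.
Check: d/dx[-5*x**3/6 - 5*x**2/4 + 1] = -5*x**2/2 - 5*x/2 = G'(x).

G(x) = -5*x**3/6 - 5*x**2/4 + 1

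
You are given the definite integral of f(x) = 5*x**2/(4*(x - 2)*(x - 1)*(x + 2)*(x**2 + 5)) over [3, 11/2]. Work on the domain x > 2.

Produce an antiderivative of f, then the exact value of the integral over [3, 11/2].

The denominator factors as 4*(x - 2)*(x - 1)*(x + 2)*(x**2 + 5); partial fractions split f into directly integrable pieces: -25*(x + 1)/(216*(x**2 + 5)) + 5/(108*(x + 2)) - 5/(72*(x - 1)) + 5/(36*(x - 2)).
F(x) = -5*(-12*log(x - 2) + 6*log(x - 1) - 4*log(x + 2) + 5*log(x**2 + 5) + 2*sqrt(5)*atan(sqrt(5)*x/5))/432 is an antiderivative of f.
Check: d/dx[-5*(-12*log(x - 2) + 6*log(x - 1) - 4*log(x + 2) + 5*log(x**2 + 5) + 2*sqrt(5)*atan(sqrt(5)*x/5))/432] = 5*x**2/(4*x**5 - 4*x**4 + 4*x**3 - 4*x**2 - 80*x + 80), which equals f(x).
F(11/2) = -25*log(141/4)/432 - 5*log(9/2)/72 - 5*sqrt(5)*atan(11*sqrt(5)/10)/216 + 5*log(15/2)/108 + 5*log(7/2)/36; F(3) = -25*log(14)/432 - 5*sqrt(5)*atan(3*sqrt(5)/5)/216 - 5*log(2)/72 + 5*log(5)/108.
Integral = F(11/2) - F(3) = -25*log(141/4)/432 - 5*log(9/2)/72 - 5*log(5)/108 - 5*sqrt(5)*atan(11*sqrt(5)/10)/216 + 5*log(2)/72 + 5*sqrt(5)*atan(3*sqrt(5)/5)/216 + 5*log(15/2)/108 + 25*log(14)/432 + 5*log(7/2)/36.

Antiderivative: F(x) = -5*(-12*log(x - 2) + 6*log(x - 1) - 4*log(x + 2) + 5*log(x**2 + 5) + 2*sqrt(5)*atan(sqrt(5)*x/5))/432; value = -25*log(141/4)/432 - 5*log(9/2)/72 - 5*log(5)/108 - 5*sqrt(5)*atan(11*sqrt(5)/10)/216 + 5*log(2)/72 + 5*sqrt(5)*atan(3*sqrt(5)/5)/216 + 5*log(15/2)/108 + 25*log(14)/432 + 5*log(7/2)/36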